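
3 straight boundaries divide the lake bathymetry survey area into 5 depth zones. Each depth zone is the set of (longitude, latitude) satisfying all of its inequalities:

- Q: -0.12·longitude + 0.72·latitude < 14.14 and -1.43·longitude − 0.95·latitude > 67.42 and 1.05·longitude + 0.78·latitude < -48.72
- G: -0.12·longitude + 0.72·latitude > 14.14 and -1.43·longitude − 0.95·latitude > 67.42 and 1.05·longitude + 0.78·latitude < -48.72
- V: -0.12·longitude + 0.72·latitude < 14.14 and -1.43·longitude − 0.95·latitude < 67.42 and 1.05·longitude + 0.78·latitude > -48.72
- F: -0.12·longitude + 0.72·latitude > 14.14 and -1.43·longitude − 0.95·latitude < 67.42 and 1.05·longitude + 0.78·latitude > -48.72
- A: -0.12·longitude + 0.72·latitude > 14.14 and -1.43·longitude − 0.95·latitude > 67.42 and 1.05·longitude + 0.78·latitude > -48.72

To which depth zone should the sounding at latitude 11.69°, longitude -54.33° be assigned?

-0.12·-54.33 + 0.72·11.69 = 14.936, which is > 14.14
-1.43·-54.33 − 0.95·11.69 = 66.586, which is < 67.42
1.05·-54.33 + 0.78·11.69 = -47.928, which is > -48.72
This sign pattern matches F.

F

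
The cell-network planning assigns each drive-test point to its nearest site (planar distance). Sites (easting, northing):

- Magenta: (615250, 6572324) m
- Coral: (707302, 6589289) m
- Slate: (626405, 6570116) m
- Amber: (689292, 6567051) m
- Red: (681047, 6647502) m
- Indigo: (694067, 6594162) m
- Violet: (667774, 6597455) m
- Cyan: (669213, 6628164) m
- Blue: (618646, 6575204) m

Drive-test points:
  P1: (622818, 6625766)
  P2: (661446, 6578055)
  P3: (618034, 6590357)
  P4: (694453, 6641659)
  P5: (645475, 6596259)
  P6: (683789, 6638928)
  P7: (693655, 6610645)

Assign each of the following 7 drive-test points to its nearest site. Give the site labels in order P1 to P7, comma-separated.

Cyan, Violet, Blue, Red, Violet, Red, Indigo

P1 → Cyan (d²=2158246429.00)
P2 → Violet (d²=416403584.00)
P3 → Blue (d²=229987953.00)
P4 → Red (d²=213861485.00)
P5 → Violet (d²=498675817.00)
P6 → Red (d²=81032040.00)
P7 → Indigo (d²=271859033.00)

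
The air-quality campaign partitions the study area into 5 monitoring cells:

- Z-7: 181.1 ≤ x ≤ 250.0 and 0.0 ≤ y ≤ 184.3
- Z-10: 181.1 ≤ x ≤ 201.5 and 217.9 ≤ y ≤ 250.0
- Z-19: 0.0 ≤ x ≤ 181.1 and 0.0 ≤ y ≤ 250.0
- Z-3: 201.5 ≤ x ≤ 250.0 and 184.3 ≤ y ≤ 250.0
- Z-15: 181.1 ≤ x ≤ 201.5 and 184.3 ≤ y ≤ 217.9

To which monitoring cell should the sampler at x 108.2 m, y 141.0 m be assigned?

Z-19

The point has x = 108.2 and y = 141.0.
Only Z-19 satisfies 0.0 ≤ x ≤ 181.1 and 0.0 ≤ y ≤ 250.0.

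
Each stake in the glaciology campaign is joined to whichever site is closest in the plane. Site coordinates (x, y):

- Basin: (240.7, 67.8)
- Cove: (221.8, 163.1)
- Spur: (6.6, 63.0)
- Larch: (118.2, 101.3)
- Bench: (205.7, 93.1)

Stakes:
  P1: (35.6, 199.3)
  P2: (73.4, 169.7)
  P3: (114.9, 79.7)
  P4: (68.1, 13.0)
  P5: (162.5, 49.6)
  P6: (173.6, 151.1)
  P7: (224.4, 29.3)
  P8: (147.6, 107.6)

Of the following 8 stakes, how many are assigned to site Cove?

1

P1 → Larch
P2 → Larch
P3 → Larch
P4 → Spur
P5 → Bench
P6 → Cove
P7 → Basin
P8 → Larch
1 of the 8 goes to Cove.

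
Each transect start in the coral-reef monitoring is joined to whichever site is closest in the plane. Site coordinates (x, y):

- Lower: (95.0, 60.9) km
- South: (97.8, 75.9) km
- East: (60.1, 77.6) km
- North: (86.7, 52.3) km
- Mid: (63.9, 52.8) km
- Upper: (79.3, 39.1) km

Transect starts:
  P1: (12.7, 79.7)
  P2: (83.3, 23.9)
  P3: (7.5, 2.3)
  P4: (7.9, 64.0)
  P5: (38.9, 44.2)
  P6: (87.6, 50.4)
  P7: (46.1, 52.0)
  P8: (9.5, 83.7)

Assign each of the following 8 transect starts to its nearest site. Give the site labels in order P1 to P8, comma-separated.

P1 → East (d²=2251.17)
P2 → Upper (d²=247.04)
P3 → Mid (d²=5731.21)
P4 → East (d²=2909.80)
P5 → Mid (d²=698.96)
P6 → North (d²=4.42)
P7 → Mid (d²=317.48)
P8 → East (d²=2597.57)

East, Upper, Mid, East, Mid, North, Mid, East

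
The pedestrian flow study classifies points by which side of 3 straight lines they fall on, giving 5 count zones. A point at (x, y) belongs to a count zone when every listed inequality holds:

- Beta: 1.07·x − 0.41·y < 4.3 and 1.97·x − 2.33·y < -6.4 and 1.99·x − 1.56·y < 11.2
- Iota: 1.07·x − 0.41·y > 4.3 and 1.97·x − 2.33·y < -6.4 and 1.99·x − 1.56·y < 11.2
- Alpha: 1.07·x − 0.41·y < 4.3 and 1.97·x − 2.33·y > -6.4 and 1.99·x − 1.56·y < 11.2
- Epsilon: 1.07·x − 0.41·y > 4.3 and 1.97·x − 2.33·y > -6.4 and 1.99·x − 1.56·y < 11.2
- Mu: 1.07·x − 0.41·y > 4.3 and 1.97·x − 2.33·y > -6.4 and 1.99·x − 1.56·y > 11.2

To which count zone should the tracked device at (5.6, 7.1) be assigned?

Alpha

1.07·5.6 − 0.41·7.1 = 3.081, which is < 4.3
1.97·5.6 − 2.33·7.1 = -5.511, which is > -6.4
1.99·5.6 − 1.56·7.1 = 0.068, which is < 11.2
This sign pattern matches Alpha.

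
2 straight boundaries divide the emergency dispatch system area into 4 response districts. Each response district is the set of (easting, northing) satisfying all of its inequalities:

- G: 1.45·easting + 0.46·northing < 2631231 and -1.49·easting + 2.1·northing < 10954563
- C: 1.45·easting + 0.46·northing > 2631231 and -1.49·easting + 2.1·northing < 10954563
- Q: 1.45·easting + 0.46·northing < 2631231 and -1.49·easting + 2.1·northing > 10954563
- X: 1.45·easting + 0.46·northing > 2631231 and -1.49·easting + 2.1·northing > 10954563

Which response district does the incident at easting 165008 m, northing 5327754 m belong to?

1.45·165008 + 0.46·5327754 = 2690028.440, which is > 2631231
-1.49·165008 + 2.1·5327754 = 10942421.480, which is < 10954563
This sign pattern matches C.

C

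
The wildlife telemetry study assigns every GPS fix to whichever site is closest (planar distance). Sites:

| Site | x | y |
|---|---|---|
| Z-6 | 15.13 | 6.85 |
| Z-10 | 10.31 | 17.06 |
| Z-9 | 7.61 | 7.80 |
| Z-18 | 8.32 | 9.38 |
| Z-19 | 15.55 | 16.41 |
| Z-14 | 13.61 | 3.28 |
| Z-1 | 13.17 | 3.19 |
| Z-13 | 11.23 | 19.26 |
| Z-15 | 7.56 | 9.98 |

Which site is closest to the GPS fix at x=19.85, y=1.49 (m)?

Z-14

Squared distances to each site:
Z-6: 51.008; Z-10: 333.436; Z-9: 189.634; Z-18: 195.193; Z-19: 241.096; Z-14: 42.142; Z-1: 47.512; Z-13: 390.077; Z-15: 223.124.
Minimum at Z-14.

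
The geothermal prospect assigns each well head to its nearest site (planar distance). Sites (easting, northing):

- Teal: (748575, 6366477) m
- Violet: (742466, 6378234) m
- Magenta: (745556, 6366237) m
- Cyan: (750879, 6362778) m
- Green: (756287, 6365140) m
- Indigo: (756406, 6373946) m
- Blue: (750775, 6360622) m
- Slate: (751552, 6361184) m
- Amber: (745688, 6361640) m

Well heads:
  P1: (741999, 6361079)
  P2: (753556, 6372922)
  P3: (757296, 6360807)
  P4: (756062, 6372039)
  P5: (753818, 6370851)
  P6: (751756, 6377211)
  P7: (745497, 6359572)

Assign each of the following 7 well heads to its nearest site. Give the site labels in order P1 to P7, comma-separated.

Amber, Indigo, Green, Indigo, Indigo, Indigo, Amber

P1 → Amber (d²=13923442.00)
P2 → Indigo (d²=9171076.00)
P3 → Green (d²=19792970.00)
P4 → Indigo (d²=3754985.00)
P5 → Indigo (d²=16276769.00)
P6 → Indigo (d²=32282725.00)
P7 → Amber (d²=4313105.00)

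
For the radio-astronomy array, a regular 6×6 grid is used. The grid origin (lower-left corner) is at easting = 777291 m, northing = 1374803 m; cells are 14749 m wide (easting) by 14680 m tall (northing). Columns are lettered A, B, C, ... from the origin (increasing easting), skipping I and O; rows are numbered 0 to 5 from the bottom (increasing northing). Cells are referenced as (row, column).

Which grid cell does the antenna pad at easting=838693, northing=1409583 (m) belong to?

(2, E)

Column index: ⌊(838693 − 777291) / 14749⌋ = ⌊4.163⌋ = 4 → column E
Row offset from origin: ⌊(1409583 − 1374803) / 14680⌋ = ⌊2.369⌋ = 2 → row 2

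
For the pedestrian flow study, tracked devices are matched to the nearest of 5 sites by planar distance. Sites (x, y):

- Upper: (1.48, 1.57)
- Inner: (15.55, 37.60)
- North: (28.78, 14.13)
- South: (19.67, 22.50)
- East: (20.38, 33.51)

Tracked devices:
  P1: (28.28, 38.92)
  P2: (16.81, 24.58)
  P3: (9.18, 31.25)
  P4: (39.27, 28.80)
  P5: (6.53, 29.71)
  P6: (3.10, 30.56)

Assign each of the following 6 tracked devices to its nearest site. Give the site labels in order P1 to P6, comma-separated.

East, South, Inner, North, Inner, Inner

P1 → East (d²=91.68)
P2 → South (d²=12.51)
P3 → Inner (d²=80.90)
P4 → North (d²=325.25)
P5 → Inner (d²=143.61)
P6 → Inner (d²=204.56)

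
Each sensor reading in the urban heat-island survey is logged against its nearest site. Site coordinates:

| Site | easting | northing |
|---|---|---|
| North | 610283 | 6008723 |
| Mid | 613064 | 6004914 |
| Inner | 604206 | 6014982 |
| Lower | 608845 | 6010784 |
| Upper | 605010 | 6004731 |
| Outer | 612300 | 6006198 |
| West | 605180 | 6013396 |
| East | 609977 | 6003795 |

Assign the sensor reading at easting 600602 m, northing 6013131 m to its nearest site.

Inner

Squared distances to each site:
North: 113152225.000; Mid: 222820533.000; Inner: 16415017.000; Lower: 73455458.000; Upper: 89990464.000; Outer: 184909693.000; West: 21028309.000; East: 175051521.000.
Minimum at Inner.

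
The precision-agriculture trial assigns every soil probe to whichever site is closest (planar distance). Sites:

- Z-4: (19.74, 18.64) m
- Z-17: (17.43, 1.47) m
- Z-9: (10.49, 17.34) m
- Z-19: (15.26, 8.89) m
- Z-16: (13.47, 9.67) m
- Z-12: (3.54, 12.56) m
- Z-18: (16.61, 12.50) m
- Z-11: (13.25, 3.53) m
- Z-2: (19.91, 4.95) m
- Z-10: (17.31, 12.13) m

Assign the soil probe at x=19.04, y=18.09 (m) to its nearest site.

Squared distances to each site:
Z-4: 0.792; Z-17: 278.817; Z-9: 73.665; Z-19: 98.928; Z-16: 101.921; Z-12: 270.831; Z-18: 37.153; Z-11: 245.518; Z-2: 173.417; Z-10: 38.514.
Minimum at Z-4.

Z-4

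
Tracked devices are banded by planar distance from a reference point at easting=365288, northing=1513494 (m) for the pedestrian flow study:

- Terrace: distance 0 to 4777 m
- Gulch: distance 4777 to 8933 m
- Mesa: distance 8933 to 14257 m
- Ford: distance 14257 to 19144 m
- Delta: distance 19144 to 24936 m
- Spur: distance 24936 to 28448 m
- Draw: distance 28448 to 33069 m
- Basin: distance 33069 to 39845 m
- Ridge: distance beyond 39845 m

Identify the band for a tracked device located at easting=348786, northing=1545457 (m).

Distance = √((348786−365288)² + (1545457−1513494)²) = √(272316004.000 + 1021633369.000) = 35971.508 m.
33069 ≤ 35971.508 < 39845 → Basin.

Basin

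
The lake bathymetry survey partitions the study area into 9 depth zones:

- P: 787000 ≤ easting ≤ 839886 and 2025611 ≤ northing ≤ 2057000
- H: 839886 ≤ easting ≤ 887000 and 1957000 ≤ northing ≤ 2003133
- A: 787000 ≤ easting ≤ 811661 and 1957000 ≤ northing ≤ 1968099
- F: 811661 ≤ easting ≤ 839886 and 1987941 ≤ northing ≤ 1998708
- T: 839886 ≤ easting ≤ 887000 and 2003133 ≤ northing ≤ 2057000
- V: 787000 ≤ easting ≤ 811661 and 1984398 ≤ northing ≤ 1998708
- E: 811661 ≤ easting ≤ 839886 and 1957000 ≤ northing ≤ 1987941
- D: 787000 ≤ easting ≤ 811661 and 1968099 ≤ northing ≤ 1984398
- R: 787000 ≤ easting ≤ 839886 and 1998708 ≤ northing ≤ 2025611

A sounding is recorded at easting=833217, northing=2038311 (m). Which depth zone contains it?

P

The point has easting = 833217 and northing = 2038311.
Only P satisfies 787000 ≤ easting ≤ 839886 and 2025611 ≤ northing ≤ 2057000.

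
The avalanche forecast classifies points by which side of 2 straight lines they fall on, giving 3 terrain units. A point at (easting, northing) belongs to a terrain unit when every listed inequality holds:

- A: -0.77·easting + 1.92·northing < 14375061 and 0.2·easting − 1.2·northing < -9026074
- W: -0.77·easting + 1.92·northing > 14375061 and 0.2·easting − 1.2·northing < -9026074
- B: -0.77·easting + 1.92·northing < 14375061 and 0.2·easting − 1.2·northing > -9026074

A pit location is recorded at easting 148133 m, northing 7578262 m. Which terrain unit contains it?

W

-0.77·148133 + 1.92·7578262 = 14436200.630, which is > 14375061
0.2·148133 − 1.2·7578262 = -9064287.800, which is < -9026074
This sign pattern matches W.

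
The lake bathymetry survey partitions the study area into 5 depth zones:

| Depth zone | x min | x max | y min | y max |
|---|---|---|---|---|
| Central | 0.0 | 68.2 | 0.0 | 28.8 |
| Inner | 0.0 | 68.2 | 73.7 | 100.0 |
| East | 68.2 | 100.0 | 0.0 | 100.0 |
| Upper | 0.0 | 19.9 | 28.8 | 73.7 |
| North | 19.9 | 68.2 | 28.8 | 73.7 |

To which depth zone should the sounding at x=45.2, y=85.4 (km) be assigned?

The point has x = 45.2 and y = 85.4.
Only Inner satisfies 0.0 ≤ x ≤ 68.2 and 73.7 ≤ y ≤ 100.0.

Inner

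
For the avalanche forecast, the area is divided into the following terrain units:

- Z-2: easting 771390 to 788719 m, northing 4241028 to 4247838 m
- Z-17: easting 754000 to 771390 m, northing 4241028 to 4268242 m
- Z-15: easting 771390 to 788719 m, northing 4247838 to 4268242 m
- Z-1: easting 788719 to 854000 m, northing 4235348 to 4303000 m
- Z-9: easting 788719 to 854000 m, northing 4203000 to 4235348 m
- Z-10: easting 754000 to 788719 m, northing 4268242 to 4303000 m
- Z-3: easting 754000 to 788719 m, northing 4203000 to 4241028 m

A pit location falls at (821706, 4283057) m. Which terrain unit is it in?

Z-1

The point has easting = 821706 and northing = 4283057.
Only Z-1 satisfies 788719 ≤ easting ≤ 854000 and 4235348 ≤ northing ≤ 4303000.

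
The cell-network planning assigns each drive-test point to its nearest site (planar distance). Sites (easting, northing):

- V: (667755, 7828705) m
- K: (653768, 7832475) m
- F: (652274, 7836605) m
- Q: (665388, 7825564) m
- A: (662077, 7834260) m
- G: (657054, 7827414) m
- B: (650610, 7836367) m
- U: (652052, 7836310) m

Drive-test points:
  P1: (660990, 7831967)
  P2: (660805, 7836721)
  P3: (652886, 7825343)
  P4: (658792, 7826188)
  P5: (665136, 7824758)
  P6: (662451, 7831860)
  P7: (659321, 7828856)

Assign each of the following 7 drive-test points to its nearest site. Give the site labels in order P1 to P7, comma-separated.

A, A, G, G, Q, A, G

P1 → A (d²=6439418.00)
P2 → A (d²=7674505.00)
P3 → G (d²=21661265.00)
P4 → G (d²=4523720.00)
P5 → Q (d²=713140.00)
P6 → A (d²=5899876.00)
P7 → G (d²=7218653.00)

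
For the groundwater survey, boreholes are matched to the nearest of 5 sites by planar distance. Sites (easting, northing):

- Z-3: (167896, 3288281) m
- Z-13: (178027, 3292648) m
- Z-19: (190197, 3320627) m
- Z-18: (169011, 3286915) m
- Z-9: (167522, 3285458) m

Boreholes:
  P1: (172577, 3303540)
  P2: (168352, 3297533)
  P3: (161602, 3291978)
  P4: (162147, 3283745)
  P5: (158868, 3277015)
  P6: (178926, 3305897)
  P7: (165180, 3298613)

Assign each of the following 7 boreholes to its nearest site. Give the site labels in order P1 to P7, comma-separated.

P1 → Z-13 (d²=148338164.00)
P2 → Z-3 (d²=85807440.00)
P3 → Z-3 (d²=53282245.00)
P4 → Z-9 (d²=31824994.00)
P5 → Z-9 (d²=146175965.00)
P6 → Z-13 (d²=176344202.00)
P7 → Z-3 (d²=114126880.00)

Z-13, Z-3, Z-3, Z-9, Z-9, Z-13, Z-3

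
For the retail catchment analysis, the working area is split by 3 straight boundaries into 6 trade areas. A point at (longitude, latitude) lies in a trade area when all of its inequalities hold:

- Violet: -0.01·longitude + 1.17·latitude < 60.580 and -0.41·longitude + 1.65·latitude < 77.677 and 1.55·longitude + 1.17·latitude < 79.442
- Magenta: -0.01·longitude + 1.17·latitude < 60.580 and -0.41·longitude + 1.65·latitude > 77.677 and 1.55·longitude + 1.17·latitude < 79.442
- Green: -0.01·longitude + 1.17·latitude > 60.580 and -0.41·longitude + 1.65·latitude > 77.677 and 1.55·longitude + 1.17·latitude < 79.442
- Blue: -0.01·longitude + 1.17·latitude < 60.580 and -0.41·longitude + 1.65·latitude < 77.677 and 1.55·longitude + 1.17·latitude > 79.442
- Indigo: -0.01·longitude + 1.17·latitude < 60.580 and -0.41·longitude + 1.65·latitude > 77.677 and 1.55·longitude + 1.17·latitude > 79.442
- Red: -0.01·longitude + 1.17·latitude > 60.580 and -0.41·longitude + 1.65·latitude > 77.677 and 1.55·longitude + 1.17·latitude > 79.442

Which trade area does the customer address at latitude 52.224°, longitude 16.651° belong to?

Red

-0.01·16.651 + 1.17·52.224 = 60.936, which is > 60.580
-0.41·16.651 + 1.65·52.224 = 79.343, which is > 77.677
1.55·16.651 + 1.17·52.224 = 86.911, which is > 79.442
This sign pattern matches Red.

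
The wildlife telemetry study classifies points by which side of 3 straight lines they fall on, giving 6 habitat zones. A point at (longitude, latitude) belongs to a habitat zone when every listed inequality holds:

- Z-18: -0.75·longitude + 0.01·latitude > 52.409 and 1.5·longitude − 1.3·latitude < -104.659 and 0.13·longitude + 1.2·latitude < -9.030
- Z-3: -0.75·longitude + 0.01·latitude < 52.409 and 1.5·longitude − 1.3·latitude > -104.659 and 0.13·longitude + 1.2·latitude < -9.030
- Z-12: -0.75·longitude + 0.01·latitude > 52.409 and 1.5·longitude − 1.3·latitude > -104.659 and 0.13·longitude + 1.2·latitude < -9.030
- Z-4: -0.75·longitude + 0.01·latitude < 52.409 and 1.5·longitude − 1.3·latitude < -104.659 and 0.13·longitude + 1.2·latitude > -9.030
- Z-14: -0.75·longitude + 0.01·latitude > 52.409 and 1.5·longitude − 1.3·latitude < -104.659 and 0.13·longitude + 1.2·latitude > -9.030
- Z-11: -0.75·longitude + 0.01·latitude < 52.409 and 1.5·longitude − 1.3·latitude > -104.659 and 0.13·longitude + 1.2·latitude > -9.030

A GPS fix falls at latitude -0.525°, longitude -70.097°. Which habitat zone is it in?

Z-12

-0.75·-70.097 + 0.01·-0.525 = 52.568, which is > 52.409
1.5·-70.097 − 1.3·-0.525 = -104.463, which is > -104.659
0.13·-70.097 + 1.2·-0.525 = -9.743, which is < -9.030
This sign pattern matches Z-12.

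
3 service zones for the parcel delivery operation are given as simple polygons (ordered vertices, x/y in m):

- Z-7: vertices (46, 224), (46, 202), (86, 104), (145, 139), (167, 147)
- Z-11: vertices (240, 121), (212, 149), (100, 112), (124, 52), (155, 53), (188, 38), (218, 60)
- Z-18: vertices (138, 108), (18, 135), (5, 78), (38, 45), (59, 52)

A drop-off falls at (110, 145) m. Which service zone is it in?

Cast a ray rightward from (110, 145). For each polygon, the edges (by vertex number in listed order) whose endpoints lie on opposite sides of y = 145, where each meets that height, and whether that is right or left of the point:
Z-7: 2–3 at x≈69.3 (left), 4–5 at x≈161.5 (right) → 1 crossing.
Z-11: 1–2 at x≈216.0 (right), 2–3 at x≈199.9 (right) → 2 crossings.
Z-18: no edge straddles that height → 0 crossings.
Only Z-7 has an odd count, so the point is inside Z-7.

Z-7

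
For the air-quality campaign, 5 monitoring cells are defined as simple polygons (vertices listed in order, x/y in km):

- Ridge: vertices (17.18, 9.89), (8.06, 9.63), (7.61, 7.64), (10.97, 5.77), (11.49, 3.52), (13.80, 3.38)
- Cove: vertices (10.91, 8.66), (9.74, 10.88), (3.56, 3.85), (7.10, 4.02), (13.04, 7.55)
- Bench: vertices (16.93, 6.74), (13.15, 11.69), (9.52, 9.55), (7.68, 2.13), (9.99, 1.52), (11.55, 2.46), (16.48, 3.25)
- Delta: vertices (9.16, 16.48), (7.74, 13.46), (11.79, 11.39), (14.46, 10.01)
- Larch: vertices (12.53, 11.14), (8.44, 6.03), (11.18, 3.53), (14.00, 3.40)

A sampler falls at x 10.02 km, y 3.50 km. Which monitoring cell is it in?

Bench

Cast a ray rightward from (10.02, 3.50). For each polygon, the edges (by vertex number in listed order) whose endpoints lie on opposite sides of y = 3.50, where each meets that height, and whether that is right or left of the point:
Ridge: 5–6 at x≈11.820 (right), 6–1 at x≈13.862 (right) → 2 crossings.
Cove: no edge straddles that height → 0 crossings.
Bench: 3–4 at x≈8.020 (left), 7–1 at x≈16.512 (right) → 1 crossing.
Delta: no edge straddles that height → 0 crossings.
Larch: 3–4 at x≈11.831 (right), 4–1 at x≈13.981 (right) → 2 crossings.
Only Bench has an odd count, so the point is inside Bench.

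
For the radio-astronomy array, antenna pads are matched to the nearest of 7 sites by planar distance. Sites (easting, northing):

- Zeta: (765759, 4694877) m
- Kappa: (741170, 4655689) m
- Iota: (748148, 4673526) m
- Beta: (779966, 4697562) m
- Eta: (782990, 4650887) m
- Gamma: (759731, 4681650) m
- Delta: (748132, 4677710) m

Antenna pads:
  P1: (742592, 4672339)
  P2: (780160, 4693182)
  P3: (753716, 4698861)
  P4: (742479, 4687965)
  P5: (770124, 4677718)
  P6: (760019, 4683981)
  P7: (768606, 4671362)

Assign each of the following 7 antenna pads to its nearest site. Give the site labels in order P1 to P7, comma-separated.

P1 → Iota (d²=32278105.00)
P2 → Beta (d²=19222036.00)
P3 → Zeta (d²=160906105.00)
P4 → Delta (d²=137121434.00)
P5 → Gamma (d²=123475073.00)
P6 → Gamma (d²=5516505.00)
P7 → Gamma (d²=184608569.00)

Iota, Beta, Zeta, Delta, Gamma, Gamma, Gamma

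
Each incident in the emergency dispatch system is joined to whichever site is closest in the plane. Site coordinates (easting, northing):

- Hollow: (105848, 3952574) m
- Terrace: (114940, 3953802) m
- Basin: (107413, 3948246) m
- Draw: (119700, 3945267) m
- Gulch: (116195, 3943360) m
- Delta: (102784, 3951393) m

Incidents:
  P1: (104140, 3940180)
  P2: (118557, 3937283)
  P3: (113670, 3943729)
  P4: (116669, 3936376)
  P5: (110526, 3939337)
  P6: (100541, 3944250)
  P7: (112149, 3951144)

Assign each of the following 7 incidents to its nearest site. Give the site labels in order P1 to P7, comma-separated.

P1 → Basin (d²=75772885.00)
P2 → Gulch (d²=42508973.00)
P3 → Gulch (d²=6511786.00)
P4 → Gulch (d²=49000932.00)
P5 → Gulch (d²=48322090.00)
P6 → Delta (d²=56053498.00)
P7 → Terrace (d²=14854645.00)

Basin, Gulch, Gulch, Gulch, Gulch, Delta, Terrace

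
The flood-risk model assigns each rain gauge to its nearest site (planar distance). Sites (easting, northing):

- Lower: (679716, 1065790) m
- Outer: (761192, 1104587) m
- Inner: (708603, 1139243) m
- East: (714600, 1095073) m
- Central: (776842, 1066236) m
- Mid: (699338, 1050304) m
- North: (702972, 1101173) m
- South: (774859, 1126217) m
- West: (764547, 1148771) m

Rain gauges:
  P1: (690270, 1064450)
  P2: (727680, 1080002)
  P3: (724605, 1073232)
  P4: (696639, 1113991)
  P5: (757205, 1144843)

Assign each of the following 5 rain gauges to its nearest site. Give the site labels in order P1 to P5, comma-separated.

Lower, East, East, North, West

P1 → Lower (d²=113182516.00)
P2 → East (d²=398221441.00)
P3 → East (d²=577129306.00)
P4 → North (d²=204408013.00)
P5 → West (d²=69334148.00)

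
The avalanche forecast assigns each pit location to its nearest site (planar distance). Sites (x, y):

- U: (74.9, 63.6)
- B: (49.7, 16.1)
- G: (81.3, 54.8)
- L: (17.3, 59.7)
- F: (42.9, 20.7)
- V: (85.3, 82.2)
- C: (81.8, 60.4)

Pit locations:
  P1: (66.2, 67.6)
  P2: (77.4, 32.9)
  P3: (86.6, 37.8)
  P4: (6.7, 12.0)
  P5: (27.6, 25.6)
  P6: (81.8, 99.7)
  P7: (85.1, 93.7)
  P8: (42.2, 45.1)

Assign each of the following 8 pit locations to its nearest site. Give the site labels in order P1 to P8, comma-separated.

P1 → U (d²=91.69)
P2 → G (d²=494.82)
P3 → G (d²=317.09)
P4 → F (d²=1386.13)
P5 → F (d²=258.10)
P6 → V (d²=318.50)
P7 → V (d²=132.29)
P8 → F (d²=595.85)

U, G, G, F, F, V, V, F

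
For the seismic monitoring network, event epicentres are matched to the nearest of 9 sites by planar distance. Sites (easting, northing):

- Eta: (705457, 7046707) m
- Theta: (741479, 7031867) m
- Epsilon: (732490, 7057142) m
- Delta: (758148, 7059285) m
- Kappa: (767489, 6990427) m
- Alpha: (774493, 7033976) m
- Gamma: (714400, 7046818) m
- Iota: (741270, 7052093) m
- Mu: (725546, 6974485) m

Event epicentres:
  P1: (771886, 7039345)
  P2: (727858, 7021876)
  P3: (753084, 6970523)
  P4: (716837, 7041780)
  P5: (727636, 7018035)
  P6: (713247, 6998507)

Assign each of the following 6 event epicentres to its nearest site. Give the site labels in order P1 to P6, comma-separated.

P1 → Alpha (d²=35622610.00)
P2 → Theta (d²=285351722.00)
P3 → Kappa (d²=603673241.00)
P4 → Gamma (d²=31320413.00)
P5 → Theta (d²=382952873.00)
P6 → Mu (d²=728321885.00)

Alpha, Theta, Kappa, Gamma, Theta, Mu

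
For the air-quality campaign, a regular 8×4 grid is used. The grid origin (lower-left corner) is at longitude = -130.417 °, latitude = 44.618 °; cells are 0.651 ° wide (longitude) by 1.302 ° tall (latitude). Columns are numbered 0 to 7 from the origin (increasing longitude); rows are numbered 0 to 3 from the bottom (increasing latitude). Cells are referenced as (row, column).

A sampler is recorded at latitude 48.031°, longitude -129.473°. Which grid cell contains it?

(2, 1)

Column index: ⌊(-129.473 − -130.417) / 0.651⌋ = ⌊1.450⌋ = 1
Row offset from origin: ⌊(48.031 − 44.618) / 1.302⌋ = ⌊2.621⌋ = 2 → row 2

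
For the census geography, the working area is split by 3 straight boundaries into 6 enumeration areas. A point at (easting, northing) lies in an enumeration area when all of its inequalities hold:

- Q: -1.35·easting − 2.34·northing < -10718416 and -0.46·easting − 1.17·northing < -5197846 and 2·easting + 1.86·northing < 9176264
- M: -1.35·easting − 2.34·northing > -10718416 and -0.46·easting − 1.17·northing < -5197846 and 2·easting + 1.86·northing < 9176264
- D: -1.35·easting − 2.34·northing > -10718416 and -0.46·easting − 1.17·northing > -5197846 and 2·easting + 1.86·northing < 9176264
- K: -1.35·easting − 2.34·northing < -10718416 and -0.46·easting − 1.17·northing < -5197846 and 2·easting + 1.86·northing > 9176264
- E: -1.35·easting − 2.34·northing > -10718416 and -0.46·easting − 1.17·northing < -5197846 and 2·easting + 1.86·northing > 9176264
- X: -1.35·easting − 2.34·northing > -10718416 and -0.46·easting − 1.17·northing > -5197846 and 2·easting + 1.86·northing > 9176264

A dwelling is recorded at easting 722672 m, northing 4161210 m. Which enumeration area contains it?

-1.35·722672 − 2.34·4161210 = -10712838.600, which is > -10718416
-0.46·722672 − 1.17·4161210 = -5201044.820, which is < -5197846
2·722672 + 1.86·4161210 = 9185194.600, which is > 9176264
This sign pattern matches E.

E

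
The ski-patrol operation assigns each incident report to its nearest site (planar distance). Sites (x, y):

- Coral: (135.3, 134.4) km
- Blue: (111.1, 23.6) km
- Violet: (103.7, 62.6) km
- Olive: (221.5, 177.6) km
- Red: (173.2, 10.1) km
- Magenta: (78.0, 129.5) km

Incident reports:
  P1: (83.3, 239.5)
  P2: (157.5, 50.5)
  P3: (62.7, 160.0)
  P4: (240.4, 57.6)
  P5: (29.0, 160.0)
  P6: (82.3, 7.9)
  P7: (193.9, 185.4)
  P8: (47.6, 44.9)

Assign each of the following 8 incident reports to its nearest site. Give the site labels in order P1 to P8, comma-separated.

Magenta, Red, Magenta, Red, Magenta, Blue, Olive, Violet

P1 → Magenta (d²=12128.09)
P2 → Red (d²=1878.65)
P3 → Magenta (d²=1164.34)
P4 → Red (d²=6772.09)
P5 → Magenta (d²=3331.25)
P6 → Blue (d²=1075.93)
P7 → Olive (d²=822.60)
P8 → Violet (d²=3460.50)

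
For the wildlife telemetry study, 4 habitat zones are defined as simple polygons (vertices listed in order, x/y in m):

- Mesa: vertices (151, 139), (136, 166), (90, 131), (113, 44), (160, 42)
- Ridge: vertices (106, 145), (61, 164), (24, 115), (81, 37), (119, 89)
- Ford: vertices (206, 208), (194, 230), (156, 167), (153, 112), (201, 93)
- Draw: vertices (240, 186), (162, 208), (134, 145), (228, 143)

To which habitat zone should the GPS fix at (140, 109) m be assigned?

Mesa

Cast a ray rightward from (140, 109). For each polygon, the edges (by vertex number in listed order) whose endpoints lie on opposite sides of y = 109, where each meets that height, and whether that is right or left of the point:
Mesa: 3–4 at x≈95.8 (left), 5–1 at x≈153.8 (right) → 1 crossing.
Ridge: 3–4 at x≈28.4 (left), 5–1 at x≈114.4 (left) → 0 crossings.
Ford: 4–5 at x≈160.6 (right), 5–1 at x≈201.7 (right) → 2 crossings.
Draw: no edge straddles that height → 0 crossings.
Only Mesa has an odd count, so the point is inside Mesa.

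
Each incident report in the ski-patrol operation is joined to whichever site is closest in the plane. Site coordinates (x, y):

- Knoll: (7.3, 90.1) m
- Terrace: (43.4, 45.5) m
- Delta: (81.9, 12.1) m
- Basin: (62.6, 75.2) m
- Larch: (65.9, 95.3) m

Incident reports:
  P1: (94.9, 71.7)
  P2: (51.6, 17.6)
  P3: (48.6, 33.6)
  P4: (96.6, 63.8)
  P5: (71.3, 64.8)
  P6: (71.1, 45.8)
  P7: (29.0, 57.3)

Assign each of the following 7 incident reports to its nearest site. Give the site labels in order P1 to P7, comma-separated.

Basin, Terrace, Terrace, Basin, Basin, Terrace, Terrace

P1 → Basin (d²=1055.54)
P2 → Terrace (d²=845.65)
P3 → Terrace (d²=168.65)
P4 → Basin (d²=1285.96)
P5 → Basin (d²=183.85)
P6 → Terrace (d²=767.38)
P7 → Terrace (d²=346.60)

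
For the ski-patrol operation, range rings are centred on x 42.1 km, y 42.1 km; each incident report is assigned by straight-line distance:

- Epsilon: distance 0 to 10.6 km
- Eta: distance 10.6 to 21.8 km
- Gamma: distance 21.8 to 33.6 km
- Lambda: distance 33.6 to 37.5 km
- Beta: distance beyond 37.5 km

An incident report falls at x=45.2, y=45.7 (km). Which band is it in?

Epsilon

Distance = √((45.2−42.1)² + (45.7−42.1)²) = √(9.610 + 12.960) = 4.751 km.
0 ≤ 4.751 < 10.6 → Epsilon.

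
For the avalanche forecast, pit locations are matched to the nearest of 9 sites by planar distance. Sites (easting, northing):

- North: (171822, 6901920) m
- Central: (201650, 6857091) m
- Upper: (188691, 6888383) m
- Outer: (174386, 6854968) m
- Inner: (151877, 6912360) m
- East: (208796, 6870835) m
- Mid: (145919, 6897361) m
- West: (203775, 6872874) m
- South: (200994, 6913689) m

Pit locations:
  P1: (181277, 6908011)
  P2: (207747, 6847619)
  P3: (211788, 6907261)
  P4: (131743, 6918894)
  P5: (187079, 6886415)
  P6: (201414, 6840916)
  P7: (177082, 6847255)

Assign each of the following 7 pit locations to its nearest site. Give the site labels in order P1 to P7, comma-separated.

P1 → North (d²=126497306.00)
P2 → Central (d²=126892193.00)
P3 → South (d²=157829620.00)
P4 → Inner (d²=448071112.00)
P5 → Upper (d²=6471568.00)
P6 → Central (d²=261686321.00)
P7 → Outer (d²=66758785.00)

North, Central, South, Inner, Upper, Central, Outer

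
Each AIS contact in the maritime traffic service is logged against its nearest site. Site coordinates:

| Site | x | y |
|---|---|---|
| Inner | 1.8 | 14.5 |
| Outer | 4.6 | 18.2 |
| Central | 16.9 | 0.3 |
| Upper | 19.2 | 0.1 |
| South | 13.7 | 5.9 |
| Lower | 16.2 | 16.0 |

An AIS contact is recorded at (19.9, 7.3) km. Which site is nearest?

Squared distances to each site:
Inner: 379.450; Outer: 352.900; Central: 58.000; Upper: 52.330; South: 40.400; Lower: 89.380.
Minimum at South.

South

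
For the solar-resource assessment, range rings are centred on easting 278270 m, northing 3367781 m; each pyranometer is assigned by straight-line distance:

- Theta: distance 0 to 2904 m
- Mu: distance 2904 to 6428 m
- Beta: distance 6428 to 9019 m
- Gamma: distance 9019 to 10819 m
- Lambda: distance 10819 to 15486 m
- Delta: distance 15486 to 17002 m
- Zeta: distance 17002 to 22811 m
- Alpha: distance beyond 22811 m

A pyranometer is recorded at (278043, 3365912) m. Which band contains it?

Distance = √((278043−278270)² + (3365912−3367781)²) = √(51529.000 + 3493161.000) = 1882.735 m.
0 ≤ 1882.735 < 2904 → Theta.

Theta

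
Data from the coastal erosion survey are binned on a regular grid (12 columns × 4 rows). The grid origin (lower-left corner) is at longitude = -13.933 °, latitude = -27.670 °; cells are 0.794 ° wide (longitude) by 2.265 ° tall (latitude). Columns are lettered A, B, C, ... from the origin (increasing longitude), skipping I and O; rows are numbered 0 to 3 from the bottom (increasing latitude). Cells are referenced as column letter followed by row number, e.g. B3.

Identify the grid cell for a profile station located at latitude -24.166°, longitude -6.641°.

K1

Column index: ⌊(-6.641 − -13.933) / 0.794⌋ = ⌊9.184⌋ = 9 → column K
Row offset from origin: ⌊(-24.166 − -27.670) / 2.265⌋ = ⌊1.547⌋ = 1 → row 1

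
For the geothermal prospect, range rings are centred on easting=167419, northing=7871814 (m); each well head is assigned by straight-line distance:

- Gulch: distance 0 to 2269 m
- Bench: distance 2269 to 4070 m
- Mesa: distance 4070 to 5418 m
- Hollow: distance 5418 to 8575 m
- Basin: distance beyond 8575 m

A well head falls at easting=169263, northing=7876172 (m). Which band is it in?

Distance = √((169263−167419)² + (7876172−7871814)²) = √(3400336.000 + 18992164.000) = 4732.071 m.
4070 ≤ 4732.071 < 5418 → Mesa.

Mesa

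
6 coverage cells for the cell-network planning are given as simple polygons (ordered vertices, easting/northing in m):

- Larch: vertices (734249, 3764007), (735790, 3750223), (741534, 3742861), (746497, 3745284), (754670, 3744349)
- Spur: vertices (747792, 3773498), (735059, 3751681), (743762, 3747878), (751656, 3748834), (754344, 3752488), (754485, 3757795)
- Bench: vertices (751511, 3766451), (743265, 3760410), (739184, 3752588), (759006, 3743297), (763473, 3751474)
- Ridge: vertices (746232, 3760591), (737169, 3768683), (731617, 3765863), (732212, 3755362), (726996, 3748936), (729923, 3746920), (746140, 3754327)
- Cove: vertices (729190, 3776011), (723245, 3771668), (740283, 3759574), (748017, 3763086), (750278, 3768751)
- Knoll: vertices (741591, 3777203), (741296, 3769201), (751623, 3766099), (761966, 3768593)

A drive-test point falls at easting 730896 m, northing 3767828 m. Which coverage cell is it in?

Cove

Cast a ray rightward from (730896, 3767828). For each polygon, the edges (by vertex number in listed order) whose endpoints lie on opposite sides of northing = 3767828, where each meets that height, and whether that is right or left of the point:
Larch: no edge straddles that height → 0 crossings.
Spur: 1–2 at easting≈744482.8 (right), 6–1 at easting≈750208.7 (right) → 2 crossings.
Bench: no edge straddles that height → 0 crossings.
Ridge: 1–2 at easting≈738126.6 (right), 2–3 at easting≈735485.7 (right) → 2 crossings.
Cove: 2–3 at easting≈728654.8 (left), 4–5 at easting≈749909.6 (right) → 1 crossing.
Knoll: 2–3 at easting≈745866.9 (right), 3–4 at easting≈758793.4 (right) → 2 crossings.
Only Cove has an odd count, so the point is inside Cove.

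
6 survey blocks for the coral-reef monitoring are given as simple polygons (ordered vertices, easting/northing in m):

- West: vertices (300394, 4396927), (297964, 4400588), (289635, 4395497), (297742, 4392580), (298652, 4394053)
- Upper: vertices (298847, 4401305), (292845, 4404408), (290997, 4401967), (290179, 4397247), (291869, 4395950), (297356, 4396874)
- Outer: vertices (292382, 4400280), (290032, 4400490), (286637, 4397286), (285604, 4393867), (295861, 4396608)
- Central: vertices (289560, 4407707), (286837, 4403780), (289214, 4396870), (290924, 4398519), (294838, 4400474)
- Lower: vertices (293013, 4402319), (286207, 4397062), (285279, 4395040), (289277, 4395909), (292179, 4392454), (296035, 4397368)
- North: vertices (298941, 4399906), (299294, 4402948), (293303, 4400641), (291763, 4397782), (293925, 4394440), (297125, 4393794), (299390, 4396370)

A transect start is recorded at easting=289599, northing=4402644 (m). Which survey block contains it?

Central

Cast a ray rightward from (289599, 4402644). For each polygon, the edges (by vertex number in listed order) whose endpoints lie on opposite sides of northing = 4402644, where each meets that height, and whether that is right or left of the point:
West: no edge straddles that height → 0 crossings.
Upper: 1–2 at easting≈296257.0 (right), 2–3 at easting≈291509.5 (right) → 2 crossings.
Outer: no edge straddles that height → 0 crossings.
Central: 2–3 at easting≈287227.8 (left), 5–1 at easting≈293254.5 (right) → 1 crossing.
Lower: no edge straddles that height → 0 crossings.
North: 1–2 at easting≈299258.7 (right), 2–3 at easting≈298504.5 (right) → 2 crossings.
Only Central has an odd count, so the point is inside Central.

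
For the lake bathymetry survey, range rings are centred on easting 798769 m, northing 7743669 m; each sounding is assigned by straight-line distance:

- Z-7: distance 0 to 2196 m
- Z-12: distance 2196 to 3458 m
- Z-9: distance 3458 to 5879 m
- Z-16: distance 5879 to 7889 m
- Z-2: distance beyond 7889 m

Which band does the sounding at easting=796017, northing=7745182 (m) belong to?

Z-12

Distance = √((796017−798769)² + (7745182−7743669)²) = √(7573504.000 + 2289169.000) = 3140.489 m.
2196 ≤ 3140.489 < 3458 → Z-12.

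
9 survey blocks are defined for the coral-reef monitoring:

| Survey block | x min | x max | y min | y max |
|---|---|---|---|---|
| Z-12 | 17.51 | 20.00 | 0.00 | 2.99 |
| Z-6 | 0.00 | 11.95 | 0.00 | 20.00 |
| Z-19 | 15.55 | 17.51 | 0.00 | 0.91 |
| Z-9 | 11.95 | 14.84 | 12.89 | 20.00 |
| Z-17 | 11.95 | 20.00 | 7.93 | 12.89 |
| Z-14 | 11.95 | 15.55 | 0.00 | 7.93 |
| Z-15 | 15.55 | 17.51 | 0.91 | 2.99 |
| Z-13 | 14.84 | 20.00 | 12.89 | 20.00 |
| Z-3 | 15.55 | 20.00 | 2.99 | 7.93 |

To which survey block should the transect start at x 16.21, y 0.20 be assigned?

The point has x = 16.21 and y = 0.20.
Only Z-19 satisfies 15.55 ≤ x ≤ 17.51 and 0.00 ≤ y ≤ 0.91.

Z-19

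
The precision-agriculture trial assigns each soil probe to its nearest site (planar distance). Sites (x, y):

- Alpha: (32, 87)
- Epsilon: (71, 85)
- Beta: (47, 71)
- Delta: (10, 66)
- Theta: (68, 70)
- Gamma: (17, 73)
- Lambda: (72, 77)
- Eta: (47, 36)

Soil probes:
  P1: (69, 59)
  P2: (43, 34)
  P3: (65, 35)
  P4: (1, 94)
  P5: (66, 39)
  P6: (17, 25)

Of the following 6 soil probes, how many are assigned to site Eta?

4

P1 → Theta
P2 → Eta
P3 → Eta
P4 → Gamma
P5 → Eta
P6 → Eta
4 of the 6 go to Eta.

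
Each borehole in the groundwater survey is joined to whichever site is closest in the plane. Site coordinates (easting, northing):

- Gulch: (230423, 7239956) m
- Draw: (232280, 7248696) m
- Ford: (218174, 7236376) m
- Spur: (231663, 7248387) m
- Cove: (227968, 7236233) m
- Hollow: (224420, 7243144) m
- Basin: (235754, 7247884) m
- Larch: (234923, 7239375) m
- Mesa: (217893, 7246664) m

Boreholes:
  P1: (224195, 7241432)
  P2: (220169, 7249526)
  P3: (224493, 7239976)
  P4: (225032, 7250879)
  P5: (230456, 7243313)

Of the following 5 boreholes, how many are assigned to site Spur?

P1 → Hollow
P2 → Mesa
P3 → Hollow
P4 → Spur
P5 → Gulch
1 of the 5 goes to Spur.

1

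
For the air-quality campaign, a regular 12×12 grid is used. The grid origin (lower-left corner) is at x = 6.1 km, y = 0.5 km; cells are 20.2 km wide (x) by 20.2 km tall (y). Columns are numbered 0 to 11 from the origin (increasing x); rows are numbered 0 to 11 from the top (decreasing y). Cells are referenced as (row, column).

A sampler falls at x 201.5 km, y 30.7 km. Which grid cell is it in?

Column index: ⌊(201.5 − 6.1) / 20.2⌋ = ⌊9.673⌋ = 9
Row offset from origin: ⌊(30.7 − 0.5) / 20.2⌋ = ⌊1.495⌋ = 1 → row 10 (counted from top)

(10, 9)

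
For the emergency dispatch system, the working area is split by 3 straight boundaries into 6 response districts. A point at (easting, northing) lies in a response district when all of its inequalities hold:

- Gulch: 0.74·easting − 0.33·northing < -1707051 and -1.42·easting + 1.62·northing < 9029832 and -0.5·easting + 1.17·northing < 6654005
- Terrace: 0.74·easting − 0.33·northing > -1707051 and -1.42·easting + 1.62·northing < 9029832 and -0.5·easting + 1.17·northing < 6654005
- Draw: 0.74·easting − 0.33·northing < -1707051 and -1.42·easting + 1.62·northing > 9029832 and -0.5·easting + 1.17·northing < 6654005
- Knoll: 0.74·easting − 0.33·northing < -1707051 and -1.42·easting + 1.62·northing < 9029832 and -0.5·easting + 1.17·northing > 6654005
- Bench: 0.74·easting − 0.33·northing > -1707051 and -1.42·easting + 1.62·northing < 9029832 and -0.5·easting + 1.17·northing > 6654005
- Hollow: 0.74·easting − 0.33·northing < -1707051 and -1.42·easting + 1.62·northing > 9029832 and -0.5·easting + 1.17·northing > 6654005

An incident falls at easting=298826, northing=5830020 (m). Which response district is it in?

0.74·298826 − 0.33·5830020 = -1702775.360, which is > -1707051
-1.42·298826 + 1.62·5830020 = 9020299.480, which is < 9029832
-0.5·298826 + 1.17·5830020 = 6671710.400, which is > 6654005
This sign pattern matches Bench.

Bench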